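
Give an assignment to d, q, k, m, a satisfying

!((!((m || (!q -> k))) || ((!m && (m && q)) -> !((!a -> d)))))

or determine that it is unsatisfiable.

Case m = True: the formula becomes !((False || True)) = False.
Case m = False: the formula becomes !((!((!q -> k)) || True)) = False.
Both cases fail — unsatisfiable.

Unsatisfiable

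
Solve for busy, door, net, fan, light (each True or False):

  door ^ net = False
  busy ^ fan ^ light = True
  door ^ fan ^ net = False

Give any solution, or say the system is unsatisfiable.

busy = True, door = True, net = True, fan = False, light = False

door ^ net = T ^ T = False ✓
busy ^ fan ^ light = T ^ F ^ F = True ✓
door ^ fan ^ net = T ^ F ^ T = False ✓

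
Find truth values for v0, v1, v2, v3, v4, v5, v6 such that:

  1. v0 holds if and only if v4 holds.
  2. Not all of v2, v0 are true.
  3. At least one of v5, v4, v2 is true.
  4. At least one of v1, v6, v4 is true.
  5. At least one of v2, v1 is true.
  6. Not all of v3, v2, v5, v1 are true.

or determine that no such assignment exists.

v0 = False, v1 = True, v2 = True, v3 = False, v4 = False, v5 = True, v6 = True

  (1) v0=F, v4=F — same ✓
  (2) {v2, v0}: 1/2 true — not all ✓
  (3) {v5, v4, v2}: 2 true — at least one ✓
  (4) {v1, v6, v4}: 2 true — at least one ✓
  (5) {v2, v1}: 2 true — at least one ✓
  (6) {v3, v2, v5, v1}: 3/4 true — not all ✓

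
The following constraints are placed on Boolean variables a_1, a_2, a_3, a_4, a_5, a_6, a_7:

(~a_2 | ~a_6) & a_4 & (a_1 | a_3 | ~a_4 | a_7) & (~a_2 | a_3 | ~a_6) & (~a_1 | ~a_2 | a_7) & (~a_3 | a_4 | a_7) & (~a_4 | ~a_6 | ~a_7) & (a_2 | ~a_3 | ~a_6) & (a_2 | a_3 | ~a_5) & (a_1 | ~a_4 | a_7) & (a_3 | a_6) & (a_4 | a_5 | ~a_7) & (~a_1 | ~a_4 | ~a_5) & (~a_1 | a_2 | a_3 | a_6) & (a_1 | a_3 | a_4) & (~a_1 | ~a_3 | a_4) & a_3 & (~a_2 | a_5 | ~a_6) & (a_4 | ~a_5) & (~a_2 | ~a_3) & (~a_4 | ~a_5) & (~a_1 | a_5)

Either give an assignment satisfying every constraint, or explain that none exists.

a_1=F; a_2=F; a_3=T; a_4=T; a_5=F; a_6=F; a_7=T

Unit clause (a_4) forces a_4 = True.
Unit clause (a_3) forces a_3 = True.
In (~a_2 | ~a_3) only ~a_2 is left, so a_2 = False.
In (~a_4 | ~a_5) only ~a_5 is left, so a_5 = False.
In (~a_1 | a_5) only ~a_1 is left, so a_1 = False.
In (a_2 | ~a_3 | ~a_6) only ~a_6 is left, so a_6 = False.
In (a_1 | ~a_4 | a_7) only a_7 is left, so a_7 = True.
All clauses satisfied.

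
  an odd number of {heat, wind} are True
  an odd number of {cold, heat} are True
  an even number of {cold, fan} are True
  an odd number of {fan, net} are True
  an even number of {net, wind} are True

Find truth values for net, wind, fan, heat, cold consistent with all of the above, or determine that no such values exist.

Unsatisfiable

Adding constraints 1, 2, 3, 4, 5 mod 2: every variable appears an even number of times on the left, so the left side is 0.
But the right sides sum to 1 (mod 2). 0 ≠ 1 — the system is inconsistent.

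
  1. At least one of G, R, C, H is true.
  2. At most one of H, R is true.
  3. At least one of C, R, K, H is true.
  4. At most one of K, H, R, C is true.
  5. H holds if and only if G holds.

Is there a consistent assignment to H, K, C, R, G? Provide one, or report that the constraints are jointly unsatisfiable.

H = False, K = False, C = False, R = True, G = False

  (1) {G, R, C, H}: 1 true — at least one ✓
  (2) {H, R}: 1 true — at most one ✓
  (3) {C, R, K, H}: 1 true — at least one ✓
  (4) {K, H, R, C}: 1 true — at most one ✓
  (5) H=F, G=F — same ✓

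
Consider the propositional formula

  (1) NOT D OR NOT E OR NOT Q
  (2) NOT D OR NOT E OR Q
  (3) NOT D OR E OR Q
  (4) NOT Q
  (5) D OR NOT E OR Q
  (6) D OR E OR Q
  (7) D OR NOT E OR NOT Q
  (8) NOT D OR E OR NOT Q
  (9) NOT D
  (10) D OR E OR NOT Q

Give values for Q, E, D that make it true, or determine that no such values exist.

Case Q = True:
  Clause (NOT Q) is falsified — contradiction.
Case Q = False:
  (NOT D) forces D = False.
  (D OR NOT E OR Q) forces E = False.
  Clause (D OR E OR Q) is falsified — contradiction.
Both cases fail, so the formula is unsatisfiable.

The formula is unsatisfiable.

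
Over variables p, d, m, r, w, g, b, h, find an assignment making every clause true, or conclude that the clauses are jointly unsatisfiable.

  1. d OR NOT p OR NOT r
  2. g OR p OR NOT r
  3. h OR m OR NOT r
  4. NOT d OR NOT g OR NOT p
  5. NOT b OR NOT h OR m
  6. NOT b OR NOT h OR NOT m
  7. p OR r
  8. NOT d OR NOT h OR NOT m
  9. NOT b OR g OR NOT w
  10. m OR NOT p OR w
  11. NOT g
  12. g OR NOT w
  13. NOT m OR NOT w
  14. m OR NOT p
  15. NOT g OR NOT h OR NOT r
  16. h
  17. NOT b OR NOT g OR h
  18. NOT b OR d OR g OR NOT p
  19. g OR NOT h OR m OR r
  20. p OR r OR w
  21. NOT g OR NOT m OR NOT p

Unit clause (NOT g) forces g = False.
In (g OR NOT w) only NOT w is left, so w = False.
Unit clause (h) forces h = True.
Set p = True.
  then (m OR NOT p OR w) forces m = True.
  then (NOT b OR NOT h OR NOT m) forces b = False.
  then (NOT d OR NOT h OR NOT m) forces d = False.
  then (d OR NOT p OR NOT r) forces r = False.
All clauses satisfied.

p: True, d: False, m: True, r: False, w: False, g: False, b: False, h: True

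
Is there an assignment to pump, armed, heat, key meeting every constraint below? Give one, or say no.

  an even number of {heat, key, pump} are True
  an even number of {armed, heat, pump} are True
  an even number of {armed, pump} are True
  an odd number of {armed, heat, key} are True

UNSATISFIABLE

Adding constraints 1, 3, 4 mod 2: every variable appears an even number of times on the left, so the left side is 0.
But the right sides sum to 1 (mod 2). 0 ≠ 1 — the system is inconsistent.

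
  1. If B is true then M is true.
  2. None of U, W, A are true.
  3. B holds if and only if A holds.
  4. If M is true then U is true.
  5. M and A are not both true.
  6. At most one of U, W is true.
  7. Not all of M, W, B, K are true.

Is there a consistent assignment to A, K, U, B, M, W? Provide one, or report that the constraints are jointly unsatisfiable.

A = False, K = False, U = False, B = False, M = False, W = False

  (1) B=F ⇒ M: vacuous ✓
  (2) {U, W, A}: 0 true — none ✓
  (3) B=F, A=F — same ✓
  (4) M=F ⇒ U: vacuous ✓
  (5) M=F, A=F — not both ✓
  (6) {U, W}: 0 true — at most one ✓
  (7) {M, W, B, K}: 0/4 true — not all ✓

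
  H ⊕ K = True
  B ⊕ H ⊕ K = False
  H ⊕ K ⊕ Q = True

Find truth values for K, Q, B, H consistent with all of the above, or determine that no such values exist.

K: True, Q: False, B: True, H: False

H ⊕ K = F ⊕ T = True ✓
B ⊕ H ⊕ K = T ⊕ F ⊕ T = False ✓
H ⊕ K ⊕ Q = F ⊕ T ⊕ F = True ✓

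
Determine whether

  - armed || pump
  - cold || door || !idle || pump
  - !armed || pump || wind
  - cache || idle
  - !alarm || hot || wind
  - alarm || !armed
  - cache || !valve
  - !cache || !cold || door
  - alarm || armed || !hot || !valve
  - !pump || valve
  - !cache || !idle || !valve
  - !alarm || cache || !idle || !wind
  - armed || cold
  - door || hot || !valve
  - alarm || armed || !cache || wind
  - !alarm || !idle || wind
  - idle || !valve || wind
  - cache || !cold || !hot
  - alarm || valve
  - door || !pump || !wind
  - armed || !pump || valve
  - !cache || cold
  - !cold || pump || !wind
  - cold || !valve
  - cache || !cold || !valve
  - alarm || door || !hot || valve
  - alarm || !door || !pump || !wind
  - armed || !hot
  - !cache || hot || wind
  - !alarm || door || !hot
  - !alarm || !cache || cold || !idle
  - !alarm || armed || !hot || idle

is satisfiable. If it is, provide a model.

Set pump = True.
  then (!pump || valve) forces valve = True.
  then (cold || !valve) forces cold = True.
  then (cache || !cold || !valve) forces cache = True.
  then (!cache || !cold || door) forces door = True.
  then (!cache || !idle || !valve) forces idle = False.
  then (idle || !valve || wind) forces wind = True.
  then (alarm || !door || !pump || !wind) forces alarm = True.
Set armed = False.
  then (armed || !hot) forces hot = False.
All clauses satisfied.

pump: True, wind: True, idle: False, armed: False, cache: True, door: True, valve: True, hot: False, cold: True, alarm: True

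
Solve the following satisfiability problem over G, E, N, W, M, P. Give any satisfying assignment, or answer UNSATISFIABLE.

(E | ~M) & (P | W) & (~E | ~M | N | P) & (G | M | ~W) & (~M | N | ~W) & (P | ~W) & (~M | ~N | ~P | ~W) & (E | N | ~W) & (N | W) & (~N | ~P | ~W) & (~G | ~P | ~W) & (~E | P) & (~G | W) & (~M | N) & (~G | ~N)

G = False, E = True, N = True, W = False, M = True, P = True

Try G = True:
  (~G | W) forces W = True.
  (P | ~W) forces P = True.
  clause (~G | ~P | ~W) is falsified — backtrack.
So G = False.
Set E = True.
  then (~E | P) forces P = True.
Try N = False:
  (N | W) forces W = True.
  (G | M | ~W) forces M = True.
  clause (~M | N | ~W) is falsified — backtrack.
So N = True.
  then (~N | ~P | ~W) forces W = False.
Set M = True.
All clauses satisfied.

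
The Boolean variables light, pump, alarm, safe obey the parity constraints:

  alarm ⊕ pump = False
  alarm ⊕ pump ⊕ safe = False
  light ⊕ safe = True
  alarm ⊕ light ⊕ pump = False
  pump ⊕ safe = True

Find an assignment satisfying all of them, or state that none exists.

Adding constraints 2, 3, 4 mod 2: every variable appears an even number of times on the left, so the left side is 0.
But the right sides sum to 1 (mod 2). 0 ≠ 1 — the system is inconsistent.

Unsatisfiable — no assignment works.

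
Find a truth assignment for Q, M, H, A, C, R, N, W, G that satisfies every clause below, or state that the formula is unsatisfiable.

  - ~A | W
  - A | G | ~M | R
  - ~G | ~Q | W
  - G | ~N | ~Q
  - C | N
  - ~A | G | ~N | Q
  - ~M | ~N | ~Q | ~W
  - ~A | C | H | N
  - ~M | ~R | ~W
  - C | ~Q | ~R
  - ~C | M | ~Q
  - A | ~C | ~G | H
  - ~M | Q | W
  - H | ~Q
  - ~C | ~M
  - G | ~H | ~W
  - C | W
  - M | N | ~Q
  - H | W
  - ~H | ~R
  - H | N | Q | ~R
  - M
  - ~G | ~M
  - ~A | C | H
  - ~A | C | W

Case M = True:
  (~C | ~M) forces C = False.
  (C | N) forces N = True.
  (C | W) forces W = True.
  (~M | ~N | ~Q | ~W) forces Q = False.
  (~M | ~R | ~W) forces R = False.
  (~G | ~M) forces G = False.
  (A | G | ~M | R) forces A = True.
  Clause (~A | G | ~N | Q) is falsified — contradiction.
Case M = False:
  Clause (M) is falsified — contradiction.
Both cases fail, so the formula is unsatisfiable.

The formula is unsatisfiable.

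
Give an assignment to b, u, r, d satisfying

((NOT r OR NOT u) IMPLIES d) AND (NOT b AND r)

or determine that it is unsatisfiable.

b = False, u = False, r = True, d = True

  (NOT r OR NOT u) IMPLIES d = True
    NOT r OR NOT u = True
      NOT r = False
      NOT u = True
  NOT b AND r = True
    NOT b = True
Both conjuncts True, so the formula holds.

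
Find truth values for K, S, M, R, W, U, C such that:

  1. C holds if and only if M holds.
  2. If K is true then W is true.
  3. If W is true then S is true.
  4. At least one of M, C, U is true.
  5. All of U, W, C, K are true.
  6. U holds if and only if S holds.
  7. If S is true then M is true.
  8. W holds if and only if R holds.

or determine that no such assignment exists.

K: True, S: True, M: True, R: True, W: True, U: True, C: True

  (1) C=T, M=T — same ✓
  (2) K=T ⇒ W: T ✓
  (3) W=T ⇒ S: T ✓
  (4) {M, C, U}: 3 true — at least one ✓
  (5) {U, W, C, K}: all 4 true ✓
  (6) U=T, S=T — same ✓
  (7) S=T ⇒ M: T ✓
  (8) W=T, R=T — same ✓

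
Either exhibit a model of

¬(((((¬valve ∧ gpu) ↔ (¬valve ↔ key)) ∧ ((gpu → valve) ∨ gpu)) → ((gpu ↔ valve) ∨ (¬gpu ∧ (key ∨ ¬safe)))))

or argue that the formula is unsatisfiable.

valve = False, safe = True, gpu = True, key = True

  ¬(((((¬valve ∧ gpu) ↔ (¬valve ↔ key)) ∧ ((gpu → valve) ∨ gpu)) → ((gpu ↔ valve) ∨ (¬gpu ∧ (key ∨ ¬safe))))) = True
    (((¬valve ∧ gpu) ↔ (¬valve ↔ key)) ∧ ((gpu → valve) ∨ gpu)) → ((gpu ↔ valve) ∨ (¬gpu ∧ (key ∨ ¬safe))) = False
      ((¬valve ∧ gpu) ↔ (¬valve ↔ key)) ∧ ((gpu → valve) ∨ gpu) = True
        (¬valve ∧ gpu) ↔ (¬valve ↔ key) = True
          ¬valve ∧ gpu = True
            ¬valve = True
          ¬valve ↔ key = True
            ¬valve = True
        (gpu → valve) ∨ gpu = True
          gpu → valve = False
      (gpu ↔ valve) ∨ (¬gpu ∧ (key ∨ ¬safe)) = False
        gpu ↔ valve = False
        ¬gpu ∧ (key ∨ ¬safe) = False
          ¬gpu = False
          key ∨ ¬safe = True
            ¬safe = False
The formula evaluates to True.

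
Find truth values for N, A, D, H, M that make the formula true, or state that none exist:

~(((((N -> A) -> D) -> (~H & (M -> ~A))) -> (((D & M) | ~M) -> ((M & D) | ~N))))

N=T, A=F, D=F, H=F, M=F

  ~(((((N -> A) -> D) -> (~H & (M -> ~A))) -> (((D & M) | ~M) -> ((M & D) | ~N)))) = True
    (((N -> A) -> D) -> (~H & (M -> ~A))) -> (((D & M) | ~M) -> ((M & D) | ~N)) = False
      ((N -> A) -> D) -> (~H & (M -> ~A)) = True
        (N -> A) -> D = True
          N -> A = False
        ~H & (M -> ~A) = True
          ~H = True
          M -> ~A = True
            ~A = True
      ((D & M) | ~M) -> ((M & D) | ~N) = False
        (D & M) | ~M = True
          D & M = False
          ~M = True
        (M & D) | ~N = False
          M & D = False
          ~N = False
The formula evaluates to True.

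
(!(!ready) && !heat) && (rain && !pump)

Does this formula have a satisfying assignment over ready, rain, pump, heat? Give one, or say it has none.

ready = True; rain = True; pump = False; heat = False

  !(!ready) && !heat = True
    !(!ready) = True
      !ready = False
    !heat = True
  rain && !pump = True
    !pump = True
Both conjuncts True, so the formula holds.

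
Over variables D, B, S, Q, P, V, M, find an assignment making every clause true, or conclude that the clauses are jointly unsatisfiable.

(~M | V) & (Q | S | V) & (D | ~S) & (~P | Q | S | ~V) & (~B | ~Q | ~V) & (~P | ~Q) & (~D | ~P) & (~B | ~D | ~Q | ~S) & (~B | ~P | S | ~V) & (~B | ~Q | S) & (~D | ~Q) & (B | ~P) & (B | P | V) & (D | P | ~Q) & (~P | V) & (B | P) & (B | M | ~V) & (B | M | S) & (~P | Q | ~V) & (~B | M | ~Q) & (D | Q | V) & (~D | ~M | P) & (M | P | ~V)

D=F, B=T, S=F, Q=F, P=F, V=T, M=T

Set D = False.
  then (D | ~S) forces S = False.
Set B = True.
  then (~B | ~Q | S) forces Q = False.
  then (D | Q | V) forces V = True.
  then (~P | Q | S | ~V) forces P = False.
  then (M | P | ~V) forces M = True.
All clauses satisfied.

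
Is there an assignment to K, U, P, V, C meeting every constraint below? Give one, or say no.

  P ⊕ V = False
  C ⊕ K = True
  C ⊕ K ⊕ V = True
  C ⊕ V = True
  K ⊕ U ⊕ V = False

K: False; U: False; P: False; V: False; C: True

P ⊕ V = F ⊕ F = False ✓
C ⊕ K = T ⊕ F = True ✓
C ⊕ K ⊕ V = T ⊕ F ⊕ F = True ✓
C ⊕ V = T ⊕ F = True ✓
K ⊕ U ⊕ V = F ⊕ F ⊕ F = False ✓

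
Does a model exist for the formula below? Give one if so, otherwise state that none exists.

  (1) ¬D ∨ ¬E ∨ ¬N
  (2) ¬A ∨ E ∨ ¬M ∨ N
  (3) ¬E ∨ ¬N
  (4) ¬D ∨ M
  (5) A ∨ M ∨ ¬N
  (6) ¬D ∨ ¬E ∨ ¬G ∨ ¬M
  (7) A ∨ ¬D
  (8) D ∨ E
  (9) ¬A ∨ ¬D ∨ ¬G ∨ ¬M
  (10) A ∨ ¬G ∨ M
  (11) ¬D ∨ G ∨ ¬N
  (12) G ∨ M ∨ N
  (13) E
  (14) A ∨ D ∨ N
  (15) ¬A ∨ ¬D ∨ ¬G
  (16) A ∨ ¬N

Unit clause (E) forces E = True.
In (¬E ∨ ¬N) only ¬N is left, so N = False.
Set M = True.
Try A = False:
  (A ∨ ¬D) forces D = False.
  clause (A ∨ D ∨ N) is falsified — backtrack.
So A = True.
Set D = True.
  then (¬D ∨ ¬E ∨ ¬G ∨ ¬M) forces G = False.
All clauses satisfied.

E = True, M = True, N = False, A = True, D = True, G = False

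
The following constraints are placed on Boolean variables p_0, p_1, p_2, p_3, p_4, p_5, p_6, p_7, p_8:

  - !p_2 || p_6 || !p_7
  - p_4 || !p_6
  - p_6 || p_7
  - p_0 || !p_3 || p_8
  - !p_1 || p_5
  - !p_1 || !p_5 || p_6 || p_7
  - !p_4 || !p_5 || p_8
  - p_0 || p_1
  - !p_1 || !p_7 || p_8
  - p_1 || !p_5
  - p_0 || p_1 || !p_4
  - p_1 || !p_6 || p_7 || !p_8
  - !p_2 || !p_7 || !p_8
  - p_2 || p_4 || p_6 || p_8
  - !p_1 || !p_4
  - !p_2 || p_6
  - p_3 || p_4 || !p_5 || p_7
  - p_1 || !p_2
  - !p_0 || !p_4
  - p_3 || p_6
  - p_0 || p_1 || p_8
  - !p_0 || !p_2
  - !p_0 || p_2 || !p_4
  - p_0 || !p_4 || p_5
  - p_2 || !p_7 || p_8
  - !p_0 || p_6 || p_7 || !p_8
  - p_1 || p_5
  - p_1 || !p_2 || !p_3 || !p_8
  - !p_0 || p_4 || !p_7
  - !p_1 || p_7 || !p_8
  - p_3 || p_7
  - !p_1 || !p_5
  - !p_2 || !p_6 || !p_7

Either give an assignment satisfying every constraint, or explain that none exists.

Unsatisfiable

Case p_5 = True:
  (p_1 || !p_5) forces p_1 = True.
  Clause (!p_1 || !p_5) is falsified — contradiction.
Case p_5 = False:
  (!p_1 || p_5) forces p_1 = False.
  Clause (p_1 || p_5) is falsified — contradiction.
Both cases fail, so the formula is unsatisfiable.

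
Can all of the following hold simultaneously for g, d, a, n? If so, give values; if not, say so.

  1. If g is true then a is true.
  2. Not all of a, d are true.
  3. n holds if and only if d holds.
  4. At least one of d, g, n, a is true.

g = True, d = False, a = True, n = False

  (1) g=T ⇒ a: T ✓
  (2) {a, d}: 1/2 true — not all ✓
  (3) n=F, d=F — same ✓
  (4) {d, g, n, a}: 2 true — at least one ✓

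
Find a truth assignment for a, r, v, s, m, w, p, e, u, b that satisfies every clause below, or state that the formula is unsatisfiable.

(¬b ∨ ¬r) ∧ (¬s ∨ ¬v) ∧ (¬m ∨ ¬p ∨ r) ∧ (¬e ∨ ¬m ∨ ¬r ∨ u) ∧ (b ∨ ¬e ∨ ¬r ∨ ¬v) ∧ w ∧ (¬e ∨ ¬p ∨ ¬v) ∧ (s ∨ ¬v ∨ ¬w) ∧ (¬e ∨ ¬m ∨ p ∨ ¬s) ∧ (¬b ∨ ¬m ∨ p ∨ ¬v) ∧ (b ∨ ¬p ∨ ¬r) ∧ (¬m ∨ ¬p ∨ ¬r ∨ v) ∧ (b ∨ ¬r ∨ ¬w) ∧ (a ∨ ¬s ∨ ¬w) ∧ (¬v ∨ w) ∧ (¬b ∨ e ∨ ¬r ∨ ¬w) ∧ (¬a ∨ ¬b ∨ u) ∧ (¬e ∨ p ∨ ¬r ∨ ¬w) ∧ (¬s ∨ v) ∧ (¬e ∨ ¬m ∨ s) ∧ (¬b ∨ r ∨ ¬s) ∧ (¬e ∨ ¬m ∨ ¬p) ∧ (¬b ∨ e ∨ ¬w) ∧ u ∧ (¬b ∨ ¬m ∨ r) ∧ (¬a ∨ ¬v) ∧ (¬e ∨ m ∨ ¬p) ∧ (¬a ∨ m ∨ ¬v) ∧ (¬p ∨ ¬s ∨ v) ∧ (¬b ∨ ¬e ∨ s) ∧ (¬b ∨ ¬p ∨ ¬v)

Unit clause (w) forces w = True.
Unit clause (u) forces u = True.
Set a = False.
  then (a ∨ ¬s ∨ ¬w) forces s = False.
  then (s ∨ ¬v ∨ ¬w) forces v = False.
Try r = True:
  (¬b ∨ ¬r) forces b = False.
  clause (b ∨ ¬r ∨ ¬w) is falsified — backtrack.
So r = False.
Set m = True.
  then (¬m ∨ ¬p ∨ r) forces p = False.
  then (¬e ∨ ¬m ∨ s) forces e = False.
  then (¬b ∨ e ∨ ¬w) forces b = False.
All clauses satisfied.

a: False; r: False; v: False; s: False; m: True; w: True; p: False; e: False; u: True; b: False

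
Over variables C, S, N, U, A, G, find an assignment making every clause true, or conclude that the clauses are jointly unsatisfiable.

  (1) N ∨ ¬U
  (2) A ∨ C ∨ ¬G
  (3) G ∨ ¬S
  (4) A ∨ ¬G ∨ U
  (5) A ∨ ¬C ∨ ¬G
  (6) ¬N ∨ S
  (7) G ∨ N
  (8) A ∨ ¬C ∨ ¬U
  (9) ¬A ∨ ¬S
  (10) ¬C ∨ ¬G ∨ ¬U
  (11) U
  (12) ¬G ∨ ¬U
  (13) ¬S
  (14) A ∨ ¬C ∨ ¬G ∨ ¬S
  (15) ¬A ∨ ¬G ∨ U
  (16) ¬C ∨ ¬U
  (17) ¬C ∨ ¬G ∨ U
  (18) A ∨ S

The formula is unsatisfiable.

Case S = True:
  Clause (¬S) is falsified — contradiction.
Case S = False:
  (¬N ∨ S) forces N = False.
  (N ∨ ¬U) forces U = False.
  Clause (U) is falsified — contradiction.
Both cases fail, so the formula is unsatisfiable.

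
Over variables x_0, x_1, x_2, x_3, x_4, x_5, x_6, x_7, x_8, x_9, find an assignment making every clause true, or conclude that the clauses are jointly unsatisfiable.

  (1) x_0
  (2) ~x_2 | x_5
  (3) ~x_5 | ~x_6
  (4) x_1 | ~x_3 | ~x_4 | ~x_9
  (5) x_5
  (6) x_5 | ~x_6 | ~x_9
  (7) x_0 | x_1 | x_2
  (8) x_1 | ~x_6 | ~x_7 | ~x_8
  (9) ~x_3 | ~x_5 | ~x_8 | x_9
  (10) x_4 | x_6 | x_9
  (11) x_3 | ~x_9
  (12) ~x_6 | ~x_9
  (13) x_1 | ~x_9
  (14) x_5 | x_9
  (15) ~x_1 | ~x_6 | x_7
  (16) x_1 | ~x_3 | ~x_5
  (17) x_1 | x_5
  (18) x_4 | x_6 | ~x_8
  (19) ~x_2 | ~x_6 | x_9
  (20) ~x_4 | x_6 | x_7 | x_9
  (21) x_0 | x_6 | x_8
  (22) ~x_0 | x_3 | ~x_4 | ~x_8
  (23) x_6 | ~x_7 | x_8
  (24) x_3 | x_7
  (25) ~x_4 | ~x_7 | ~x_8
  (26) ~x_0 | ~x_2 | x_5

x_0 = True, x_1 = True, x_2 = True, x_3 = True, x_4 = True, x_5 = True, x_6 = False, x_7 = False, x_8 = True, x_9 = True

Unit clause (x_0) forces x_0 = True.
Unit clause (x_5) forces x_5 = True.
In (~x_5 | ~x_6) only ~x_6 is left, so x_6 = False.
Set x_1 = True.
Set x_2 = True.
Try x_3 = False:
  (x_3 | ~x_9) forces x_9 = False.
  (x_4 | x_6 | x_9) forces x_4 = True.
  (~x_4 | x_6 | x_7 | x_9) forces x_7 = True.
  (~x_0 | x_3 | ~x_4 | ~x_8) forces x_8 = False.
  clause (x_6 | ~x_7 | x_8) is falsified — backtrack.
So x_3 = True.
Set x_4 = True.
Set x_7 = False.
  then (~x_4 | x_6 | x_7 | x_9) forces x_9 = True.
Set x_8 = True.
All clauses satisfied.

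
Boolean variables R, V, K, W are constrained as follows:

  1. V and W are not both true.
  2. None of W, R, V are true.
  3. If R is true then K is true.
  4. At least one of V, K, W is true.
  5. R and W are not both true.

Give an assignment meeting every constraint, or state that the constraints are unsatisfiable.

R=F, V=F, K=T, W=F

  (1) V=F, W=F — not both ✓
  (2) {W, R, V}: 0 true — none ✓
  (3) R=F ⇒ K: vacuous ✓
  (4) {V, K, W}: 1 true — at least one ✓
  (5) R=F, W=F — not both ✓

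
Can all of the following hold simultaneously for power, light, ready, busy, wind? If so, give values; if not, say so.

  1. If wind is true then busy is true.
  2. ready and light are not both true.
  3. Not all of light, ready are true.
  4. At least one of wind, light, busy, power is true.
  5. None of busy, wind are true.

power=T, light=F, ready=F, busy=F, wind=F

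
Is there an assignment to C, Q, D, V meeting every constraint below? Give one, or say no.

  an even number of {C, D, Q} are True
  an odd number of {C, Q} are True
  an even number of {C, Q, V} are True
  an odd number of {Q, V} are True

C = True, Q = False, D = True, V = True

{C, D, Q}: 2 true → even ✓
{C, Q}: 1 true → odd ✓
{C, Q, V}: 2 true → even ✓
{Q, V}: 1 true → odd ✓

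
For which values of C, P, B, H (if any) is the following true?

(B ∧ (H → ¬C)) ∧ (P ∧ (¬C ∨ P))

C=F; P=T; B=T; H=T

  B ∧ (H → ¬C) = True
    H → ¬C = True
      ¬C = True
  P ∧ (¬C ∨ P) = True
    ¬C ∨ P = True
      ¬C = True
Both conjuncts True, so the formula holds.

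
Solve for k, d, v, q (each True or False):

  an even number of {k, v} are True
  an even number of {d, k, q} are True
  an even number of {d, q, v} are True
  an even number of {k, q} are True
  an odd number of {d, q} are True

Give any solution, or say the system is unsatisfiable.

k = True, d = False, v = True, q = True

{k, v}: 2 true → even ✓
{d, k, q}: 2 true → even ✓
{d, q, v}: 2 true → even ✓
{k, q}: 2 true → even ✓
{d, q}: 1 true → odd ✓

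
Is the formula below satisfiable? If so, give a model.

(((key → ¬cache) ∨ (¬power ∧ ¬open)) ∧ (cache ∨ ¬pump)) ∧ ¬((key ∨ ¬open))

power = True; key = False; pump = True; cache = True; open = True

  ((key → ¬cache) ∨ (¬power ∧ ¬open)) ∧ (cache ∨ ¬pump) = True
    (key → ¬cache) ∨ (¬power ∧ ¬open) = True
      key → ¬cache = True
        ¬cache = False
      ¬power ∧ ¬open = False
        ¬power = False
        ¬open = False
    cache ∨ ¬pump = True
      ¬pump = False
  ¬((key ∨ ¬open)) = True
    key ∨ ¬open = False
      ¬open = False
Both conjuncts True, so the formula holds.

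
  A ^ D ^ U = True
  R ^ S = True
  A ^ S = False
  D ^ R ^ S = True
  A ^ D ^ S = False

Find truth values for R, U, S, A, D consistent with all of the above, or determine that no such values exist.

R: False; U: False; S: True; A: True; D: False

A ^ D ^ U = T ^ F ^ F = True ✓
R ^ S = F ^ T = True ✓
A ^ S = T ^ T = False ✓
D ^ R ^ S = F ^ F ^ T = True ✓
A ^ D ^ S = T ^ F ^ T = False ✓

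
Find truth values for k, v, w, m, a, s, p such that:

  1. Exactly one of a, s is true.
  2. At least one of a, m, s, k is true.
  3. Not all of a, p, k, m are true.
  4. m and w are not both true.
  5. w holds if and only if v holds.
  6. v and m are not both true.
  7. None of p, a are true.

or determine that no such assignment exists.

k=T, v=T, w=T, m=F, a=F, s=T, p=F

  (1) {a, s}: 1 true — exactly one ✓
  (2) {a, m, s, k}: 2 true — at least one ✓
  (3) {a, p, k, m}: 1/4 true — not all ✓
  (4) m=F, w=T — not both ✓
  (5) w=T, v=T — same ✓
  (6) v=T, m=F — not both ✓
  (7) {p, a}: 0 true — none ✓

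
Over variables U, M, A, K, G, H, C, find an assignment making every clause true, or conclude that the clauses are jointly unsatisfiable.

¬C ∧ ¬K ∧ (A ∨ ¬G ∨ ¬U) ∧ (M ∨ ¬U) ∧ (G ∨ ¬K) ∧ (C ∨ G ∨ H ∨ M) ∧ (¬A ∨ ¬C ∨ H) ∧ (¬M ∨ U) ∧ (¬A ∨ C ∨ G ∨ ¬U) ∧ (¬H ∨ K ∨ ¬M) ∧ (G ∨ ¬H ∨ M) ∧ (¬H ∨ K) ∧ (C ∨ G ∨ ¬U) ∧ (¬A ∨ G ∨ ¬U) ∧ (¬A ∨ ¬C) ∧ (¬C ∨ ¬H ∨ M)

U: True, M: True, A: True, K: False, G: True, H: False, C: False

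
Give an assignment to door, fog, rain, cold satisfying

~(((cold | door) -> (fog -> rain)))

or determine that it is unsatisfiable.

door = False, fog = True, rain = False, cold = True

  ~(((cold | door) -> (fog -> rain))) = True
    (cold | door) -> (fog -> rain) = False
      cold | door = True
      fog -> rain = False
The formula evaluates to True.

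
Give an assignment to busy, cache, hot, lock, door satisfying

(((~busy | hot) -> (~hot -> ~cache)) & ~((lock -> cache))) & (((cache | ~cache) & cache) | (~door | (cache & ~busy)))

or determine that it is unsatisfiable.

busy: False; cache: False; hot: False; lock: True; door: False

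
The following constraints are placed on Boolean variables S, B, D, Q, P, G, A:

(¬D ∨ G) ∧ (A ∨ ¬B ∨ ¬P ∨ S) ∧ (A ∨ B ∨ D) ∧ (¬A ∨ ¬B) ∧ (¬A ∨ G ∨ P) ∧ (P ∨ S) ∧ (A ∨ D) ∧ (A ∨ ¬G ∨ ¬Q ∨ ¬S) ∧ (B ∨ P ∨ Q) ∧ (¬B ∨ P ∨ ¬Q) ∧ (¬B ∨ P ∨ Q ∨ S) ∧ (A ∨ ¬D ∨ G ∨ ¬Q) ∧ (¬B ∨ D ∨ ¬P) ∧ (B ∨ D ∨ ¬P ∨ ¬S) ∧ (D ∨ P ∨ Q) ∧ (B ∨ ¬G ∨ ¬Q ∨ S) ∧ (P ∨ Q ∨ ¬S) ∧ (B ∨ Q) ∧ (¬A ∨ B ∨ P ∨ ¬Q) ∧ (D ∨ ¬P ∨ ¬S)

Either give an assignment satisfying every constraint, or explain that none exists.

S: True; B: False; D: True; Q: True; P: True; G: True; A: True

Set S = True.
Set B = False.
  then (B ∨ Q) forces Q = True.
Try D = False:
  (A ∨ B ∨ D) forces A = True.
  (B ∨ D ∨ ¬P ∨ ¬S) forces P = False.
  clause (¬A ∨ B ∨ P ∨ ¬Q) is falsified — backtrack.
So D = True.
  then (¬D ∨ G) forces G = True.
  then (A ∨ ¬G ∨ ¬Q ∨ ¬S) forces A = True.
  then (¬A ∨ B ∨ P ∨ ¬Q) forces P = True.
All clauses satisfied.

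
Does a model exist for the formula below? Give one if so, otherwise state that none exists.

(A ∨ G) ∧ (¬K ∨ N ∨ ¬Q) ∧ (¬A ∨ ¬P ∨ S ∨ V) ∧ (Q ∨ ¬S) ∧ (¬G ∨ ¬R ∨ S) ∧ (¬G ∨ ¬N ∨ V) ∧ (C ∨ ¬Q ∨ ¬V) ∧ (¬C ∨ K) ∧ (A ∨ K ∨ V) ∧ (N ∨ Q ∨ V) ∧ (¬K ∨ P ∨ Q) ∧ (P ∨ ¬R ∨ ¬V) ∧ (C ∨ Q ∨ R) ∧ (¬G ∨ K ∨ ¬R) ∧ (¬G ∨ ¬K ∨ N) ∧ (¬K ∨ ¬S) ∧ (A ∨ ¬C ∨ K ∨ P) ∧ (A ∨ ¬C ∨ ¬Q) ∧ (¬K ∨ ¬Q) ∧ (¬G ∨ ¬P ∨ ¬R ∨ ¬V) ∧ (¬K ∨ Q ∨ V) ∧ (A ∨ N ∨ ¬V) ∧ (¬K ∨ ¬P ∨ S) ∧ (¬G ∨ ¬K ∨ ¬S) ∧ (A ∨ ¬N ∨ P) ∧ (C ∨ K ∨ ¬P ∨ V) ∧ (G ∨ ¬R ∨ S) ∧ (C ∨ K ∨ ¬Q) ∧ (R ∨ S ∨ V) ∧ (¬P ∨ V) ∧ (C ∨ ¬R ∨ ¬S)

UNSATISFIABLE

Case K = True:
  (¬K ∨ ¬S) forces S = False.
  (¬K ∨ ¬Q) forces Q = False.
  (¬K ∨ P ∨ Q) forces P = True.
  Clause (¬K ∨ ¬P ∨ S) is falsified — contradiction.
Case K = False:
  (¬C ∨ K) forces C = False.
  (C ∨ K ∨ ¬Q) forces Q = False.
  (Q ∨ ¬S) forces S = False.
  (C ∨ Q ∨ R) forces R = True.
  (¬G ∨ ¬R ∨ S) forces G = False.
  Clause (G ∨ ¬R ∨ S) is falsified — contradiction.
Both cases fail, so the formula is unsatisfiable.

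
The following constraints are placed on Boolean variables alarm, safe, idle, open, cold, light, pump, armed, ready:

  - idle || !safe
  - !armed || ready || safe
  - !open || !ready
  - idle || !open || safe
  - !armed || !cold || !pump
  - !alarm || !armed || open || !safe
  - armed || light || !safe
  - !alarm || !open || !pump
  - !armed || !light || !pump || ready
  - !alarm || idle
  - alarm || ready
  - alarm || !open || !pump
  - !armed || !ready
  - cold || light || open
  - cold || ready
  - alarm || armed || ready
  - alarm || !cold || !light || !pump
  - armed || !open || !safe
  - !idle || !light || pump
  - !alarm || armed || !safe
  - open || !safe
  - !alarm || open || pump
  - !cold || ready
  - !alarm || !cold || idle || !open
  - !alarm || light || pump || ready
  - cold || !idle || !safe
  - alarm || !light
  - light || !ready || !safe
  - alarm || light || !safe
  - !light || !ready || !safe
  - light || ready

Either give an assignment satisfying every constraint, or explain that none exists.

alarm=T, safe=F, idle=T, open=F, cold=T, light=F, pump=T, armed=F, ready=T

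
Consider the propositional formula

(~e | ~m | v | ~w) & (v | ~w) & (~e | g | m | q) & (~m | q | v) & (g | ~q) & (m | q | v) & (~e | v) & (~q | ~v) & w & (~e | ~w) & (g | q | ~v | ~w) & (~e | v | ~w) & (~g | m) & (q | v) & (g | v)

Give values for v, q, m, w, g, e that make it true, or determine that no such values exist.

Unit clause (w) forces w = True.
In (~e | ~w) only ~e is left, so e = False.
In (v | ~w) only v is left, so v = True.
In (~q | ~v) only ~q is left, so q = False.
In (g | q | ~v | ~w) only g is left, so g = True.
In (~g | m) only m is left, so m = True.
All clauses satisfied.

v = True, q = False, m = True, w = True, g = True, e = False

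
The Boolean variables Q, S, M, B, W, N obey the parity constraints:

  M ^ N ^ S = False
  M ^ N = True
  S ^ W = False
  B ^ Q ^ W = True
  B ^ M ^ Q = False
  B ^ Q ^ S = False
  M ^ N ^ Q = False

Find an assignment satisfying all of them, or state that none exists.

UNSATISFIABLE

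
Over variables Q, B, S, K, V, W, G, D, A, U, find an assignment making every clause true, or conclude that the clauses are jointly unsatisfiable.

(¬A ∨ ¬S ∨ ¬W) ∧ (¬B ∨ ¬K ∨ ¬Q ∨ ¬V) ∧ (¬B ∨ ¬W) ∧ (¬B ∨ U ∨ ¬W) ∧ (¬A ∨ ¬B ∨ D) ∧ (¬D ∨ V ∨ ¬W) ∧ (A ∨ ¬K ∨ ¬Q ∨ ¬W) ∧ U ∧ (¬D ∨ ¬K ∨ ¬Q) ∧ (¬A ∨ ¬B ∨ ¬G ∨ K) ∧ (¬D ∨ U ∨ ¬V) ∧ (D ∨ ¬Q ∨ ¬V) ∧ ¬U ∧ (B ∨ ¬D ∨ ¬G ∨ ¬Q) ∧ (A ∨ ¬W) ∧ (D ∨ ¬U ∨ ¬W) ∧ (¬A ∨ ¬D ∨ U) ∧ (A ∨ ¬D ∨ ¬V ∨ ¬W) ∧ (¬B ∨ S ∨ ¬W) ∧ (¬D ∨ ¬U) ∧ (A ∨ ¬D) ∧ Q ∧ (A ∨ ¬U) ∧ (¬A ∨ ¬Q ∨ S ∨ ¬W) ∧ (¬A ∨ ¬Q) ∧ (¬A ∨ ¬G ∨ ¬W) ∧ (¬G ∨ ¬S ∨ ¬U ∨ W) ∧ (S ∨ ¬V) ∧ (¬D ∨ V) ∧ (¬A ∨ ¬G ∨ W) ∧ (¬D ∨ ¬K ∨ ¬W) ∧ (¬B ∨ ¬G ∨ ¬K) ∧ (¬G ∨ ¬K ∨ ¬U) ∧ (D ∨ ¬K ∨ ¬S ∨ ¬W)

Unsatisfiable — no assignment works.

Case U = True:
  Clause (¬U) is falsified — contradiction.
Case U = False:
  Clause (U) is falsified — contradiction.
Both cases fail, so the formula is unsatisfiable.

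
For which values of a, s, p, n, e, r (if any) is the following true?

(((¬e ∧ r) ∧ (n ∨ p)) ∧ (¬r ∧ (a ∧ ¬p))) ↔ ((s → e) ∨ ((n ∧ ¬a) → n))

Case a = True: the formula simplifies to ((¬e ∧ r) ∧ (n ∨ p)) ∧ (¬r ∧ ¬p).
  r = True: the conjunct ¬r is False.
  r = False: the conjunct r is False.
Case a = False: the formula simplifies to ¬(((s → e) ∨ (n → n))).
  n = True: this becomes ¬(((s → e) ∨ True)) = False.
  n = False: this becomes ¬(((s → e) ∨ True)) = False.
Both cases fail — unsatisfiable.

No satisfying assignment exists.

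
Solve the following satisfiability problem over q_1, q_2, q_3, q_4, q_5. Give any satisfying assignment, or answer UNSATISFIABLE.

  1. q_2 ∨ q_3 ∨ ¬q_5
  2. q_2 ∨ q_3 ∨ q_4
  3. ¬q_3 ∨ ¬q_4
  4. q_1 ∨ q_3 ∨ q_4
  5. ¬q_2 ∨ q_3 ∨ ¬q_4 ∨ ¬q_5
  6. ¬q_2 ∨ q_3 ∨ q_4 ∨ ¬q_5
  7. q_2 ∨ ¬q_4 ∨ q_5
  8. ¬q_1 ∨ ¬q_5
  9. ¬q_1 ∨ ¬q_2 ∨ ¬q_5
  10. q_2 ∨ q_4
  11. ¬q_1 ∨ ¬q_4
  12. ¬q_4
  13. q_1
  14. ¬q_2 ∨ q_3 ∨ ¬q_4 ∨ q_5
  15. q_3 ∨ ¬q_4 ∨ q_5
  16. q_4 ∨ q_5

Unsatisfiable — no assignment works.

Case q_1 = True:
  (¬q_1 ∨ ¬q_5) forces q_5 = False.
  (¬q_1 ∨ ¬q_4) forces q_4 = False.
  Clause (q_4 ∨ q_5) is falsified — contradiction.
Case q_1 = False:
  Clause (q_1) is falsified — contradiction.
Both cases fail, so the formula is unsatisfiable.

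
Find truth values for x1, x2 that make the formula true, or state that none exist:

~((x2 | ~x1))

x1=T, x2=F

  ~((x2 | ~x1)) = True
    x2 | ~x1 = False
      ~x1 = False
The formula evaluates to True.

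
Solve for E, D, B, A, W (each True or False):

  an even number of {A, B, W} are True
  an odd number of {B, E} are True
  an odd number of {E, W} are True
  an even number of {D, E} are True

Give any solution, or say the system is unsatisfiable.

E=T, D=T, B=F, A=F, W=F

{A, B, W}: 0 true → even ✓
{B, E}: 1 true → odd ✓
{E, W}: 1 true → odd ✓
{D, E}: 2 true → even ✓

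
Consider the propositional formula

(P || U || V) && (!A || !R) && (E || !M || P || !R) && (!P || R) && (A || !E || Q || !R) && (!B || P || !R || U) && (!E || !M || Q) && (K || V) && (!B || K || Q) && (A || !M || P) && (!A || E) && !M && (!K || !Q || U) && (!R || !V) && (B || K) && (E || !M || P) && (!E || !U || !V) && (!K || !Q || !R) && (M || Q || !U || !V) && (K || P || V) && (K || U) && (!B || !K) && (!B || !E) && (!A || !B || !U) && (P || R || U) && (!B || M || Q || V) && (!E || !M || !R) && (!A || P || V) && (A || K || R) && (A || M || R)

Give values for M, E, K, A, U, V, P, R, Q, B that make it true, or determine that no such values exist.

Unit clause (!M) forces M = False.
Set E = False.
  then (!A || E) forces A = False.
  then (A || M || R) forces R = True.
  then (!R || !V) forces V = False.
  then (K || V) forces K = True.
  then (!K || !Q || !R) forces Q = False.
  then (!B || !K) forces B = False.
Set U = False.
  then (P || U || V) forces P = True.
All clauses satisfied.

M=F, E=F, K=T, A=F, U=F, V=F, P=T, R=T, Q=F, B=F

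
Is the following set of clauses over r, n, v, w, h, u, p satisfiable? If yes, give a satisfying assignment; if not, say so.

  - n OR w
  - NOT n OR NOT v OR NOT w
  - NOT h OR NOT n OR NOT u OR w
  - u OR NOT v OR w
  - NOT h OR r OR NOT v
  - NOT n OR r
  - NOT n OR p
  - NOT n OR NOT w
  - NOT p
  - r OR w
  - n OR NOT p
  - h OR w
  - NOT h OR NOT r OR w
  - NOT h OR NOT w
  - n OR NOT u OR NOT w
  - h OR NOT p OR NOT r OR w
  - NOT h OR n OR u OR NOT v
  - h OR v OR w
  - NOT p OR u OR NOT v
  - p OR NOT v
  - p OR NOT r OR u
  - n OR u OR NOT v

Unit clause (NOT p) forces p = False.
In (p OR NOT v) only NOT v is left, so v = False.
In (NOT n OR p) only NOT n is left, so n = False.
In (n OR w) only w is left, so w = True.
In (NOT h OR NOT w) only NOT h is left, so h = False.
In (n OR NOT u OR NOT w) only NOT u is left, so u = False.
In (p OR NOT r OR u) only NOT r is left, so r = False.
All clauses satisfied.

r=F, n=F, v=F, w=T, h=F, u=F, p=F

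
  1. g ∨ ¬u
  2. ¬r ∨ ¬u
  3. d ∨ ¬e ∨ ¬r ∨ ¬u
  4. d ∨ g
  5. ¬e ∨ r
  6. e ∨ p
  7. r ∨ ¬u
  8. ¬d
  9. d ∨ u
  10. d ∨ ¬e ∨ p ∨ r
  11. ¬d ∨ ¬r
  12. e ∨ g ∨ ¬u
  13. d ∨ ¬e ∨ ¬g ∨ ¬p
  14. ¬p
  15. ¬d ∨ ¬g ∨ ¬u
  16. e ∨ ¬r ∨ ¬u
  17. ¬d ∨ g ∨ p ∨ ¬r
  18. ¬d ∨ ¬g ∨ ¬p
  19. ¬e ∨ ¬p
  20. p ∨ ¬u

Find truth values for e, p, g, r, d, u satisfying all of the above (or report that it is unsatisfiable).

UNSATISFIABLE

Case d = True:
  Clause (¬d) is falsified — contradiction.
Case d = False:
  (d ∨ g) forces g = True.
  (d ∨ u) forces u = True.
  (¬r ∨ ¬u) forces r = False.
  Clause (r ∨ ¬u) is falsified — contradiction.
Both cases fail, so the formula is unsatisfiable.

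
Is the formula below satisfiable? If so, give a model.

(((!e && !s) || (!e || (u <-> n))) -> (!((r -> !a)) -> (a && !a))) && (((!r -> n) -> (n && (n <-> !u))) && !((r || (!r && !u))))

u=T; n=F; r=F; a=F; s=T; e=F

  ((!e && !s) || (!e || (u <-> n))) -> (!((r -> !a)) -> (a && !a)) = True
    (!e && !s) || (!e || (u <-> n)) = True
      !e && !s = False
        !e = True
        !s = False
      !e || (u <-> n) = True
        !e = True
        u <-> n = False
    !((r -> !a)) -> (a && !a) = True
      !((r -> !a)) = False
        r -> !a = True
          !a = True
      a && !a = False
        !a = True
  ((!r -> n) -> (n && (n <-> !u))) && !((r || (!r && !u))) = True
    (!r -> n) -> (n && (n <-> !u)) = True
      !r -> n = False
        !r = True
      n && (n <-> !u) = False
        n <-> !u = True
          !u = False
    !((r || (!r && !u))) = True
      r || (!r && !u) = False
        !r && !u = False
          !r = True
          !u = False
Both conjuncts True, so the formula holds.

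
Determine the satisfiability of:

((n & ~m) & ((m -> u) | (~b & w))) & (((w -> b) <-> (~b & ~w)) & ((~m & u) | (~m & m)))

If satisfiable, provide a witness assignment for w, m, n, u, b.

w = False; m = False; n = True; u = True; b = False

  (n & ~m) & ((m -> u) | (~b & w)) = True
    n & ~m = True
      ~m = True
    (m -> u) | (~b & w) = True
      m -> u = True
      ~b & w = False
        ~b = True
  ((w -> b) <-> (~b & ~w)) & ((~m & u) | (~m & m)) = True
    (w -> b) <-> (~b & ~w) = True
      w -> b = True
      ~b & ~w = True
        ~b = True
        ~w = True
    (~m & u) | (~m & m) = True
      ~m & u = True
        ~m = True
      ~m & m = False
        ~m = True
Both conjuncts True, so the formula holds.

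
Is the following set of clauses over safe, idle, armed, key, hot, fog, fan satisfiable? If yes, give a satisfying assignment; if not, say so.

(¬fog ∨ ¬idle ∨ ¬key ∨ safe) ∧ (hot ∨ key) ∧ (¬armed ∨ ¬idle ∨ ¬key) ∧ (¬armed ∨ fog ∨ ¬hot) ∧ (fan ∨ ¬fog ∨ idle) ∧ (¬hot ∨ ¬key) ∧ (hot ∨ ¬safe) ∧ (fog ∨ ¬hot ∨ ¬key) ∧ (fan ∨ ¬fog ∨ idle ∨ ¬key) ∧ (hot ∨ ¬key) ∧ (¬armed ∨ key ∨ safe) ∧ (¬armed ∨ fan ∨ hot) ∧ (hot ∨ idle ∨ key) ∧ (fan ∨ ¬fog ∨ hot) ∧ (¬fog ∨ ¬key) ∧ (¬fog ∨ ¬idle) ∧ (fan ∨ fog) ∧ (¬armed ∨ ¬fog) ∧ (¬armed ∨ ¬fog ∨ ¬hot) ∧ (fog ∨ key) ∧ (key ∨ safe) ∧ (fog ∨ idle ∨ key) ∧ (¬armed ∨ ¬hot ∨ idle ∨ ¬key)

Set safe = True.
  then (hot ∨ ¬safe) forces hot = True.
  then (¬hot ∨ ¬key) forces key = False.
  then (fog ∨ key) forces fog = True.
  then (¬fog ∨ ¬idle) forces idle = False.
  then (¬armed ∨ ¬fog) forces armed = False.
  then (fan ∨ ¬fog ∨ idle) forces fan = True.
All clauses satisfied.

safe: True; idle: False; armed: False; key: False; hot: True; fog: True; fan: True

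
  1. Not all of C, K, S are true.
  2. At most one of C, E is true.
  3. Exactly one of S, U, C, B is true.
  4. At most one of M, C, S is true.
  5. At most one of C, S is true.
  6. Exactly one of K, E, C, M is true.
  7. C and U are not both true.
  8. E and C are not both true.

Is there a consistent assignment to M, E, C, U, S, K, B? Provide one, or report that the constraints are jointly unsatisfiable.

M = False; E = False; C = False; U = False; S = False; K = True; B = True

  (1) {C, K, S}: 1/3 true — not all ✓
  (2) {C, E}: 0 true — at most one ✓
  (3) {S, U, C, B}: 1 true — exactly one ✓
  (4) {M, C, S}: 0 true — at most one ✓
  (5) {C, S}: 0 true — at most one ✓
  (6) {K, E, C, M}: 1 true — exactly one ✓
  (7) C=F, U=F — not both ✓
  (8) E=F, C=F — not both ✓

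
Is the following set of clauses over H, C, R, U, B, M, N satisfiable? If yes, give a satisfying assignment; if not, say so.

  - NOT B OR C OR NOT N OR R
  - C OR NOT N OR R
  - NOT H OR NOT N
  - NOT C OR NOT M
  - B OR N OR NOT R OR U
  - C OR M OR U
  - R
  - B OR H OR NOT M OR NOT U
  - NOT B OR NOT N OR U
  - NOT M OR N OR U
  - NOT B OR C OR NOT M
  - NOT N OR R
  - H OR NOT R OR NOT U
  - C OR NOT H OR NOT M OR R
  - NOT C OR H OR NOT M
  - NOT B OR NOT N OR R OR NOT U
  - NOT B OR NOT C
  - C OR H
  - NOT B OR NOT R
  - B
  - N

The formula is unsatisfiable.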